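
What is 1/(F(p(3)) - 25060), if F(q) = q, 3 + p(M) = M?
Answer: -1/25060 ≈ -3.9904e-5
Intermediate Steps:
p(M) = -3 + M
1/(F(p(3)) - 25060) = 1/((-3 + 3) - 25060) = 1/(0 - 25060) = 1/(-25060) = -1/25060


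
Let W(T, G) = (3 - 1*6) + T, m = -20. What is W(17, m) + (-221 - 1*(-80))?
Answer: -127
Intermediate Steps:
W(T, G) = -3 + T (W(T, G) = (3 - 6) + T = -3 + T)
W(17, m) + (-221 - 1*(-80)) = (-3 + 17) + (-221 - 1*(-80)) = 14 + (-221 + 80) = 14 - 141 = -127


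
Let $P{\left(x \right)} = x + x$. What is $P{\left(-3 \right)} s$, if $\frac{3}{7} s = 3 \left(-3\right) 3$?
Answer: $378$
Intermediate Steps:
$P{\left(x \right)} = 2 x$
$s = -63$ ($s = \frac{7 \cdot 3 \left(-3\right) 3}{3} = \frac{7 \left(\left(-9\right) 3\right)}{3} = \frac{7}{3} \left(-27\right) = -63$)
$P{\left(-3 \right)} s = 2 \left(-3\right) \left(-63\right) = \left(-6\right) \left(-63\right) = 378$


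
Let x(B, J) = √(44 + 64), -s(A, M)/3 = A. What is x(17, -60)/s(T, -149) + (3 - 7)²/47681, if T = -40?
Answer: 16/47681 + √3/20 ≈ 0.086938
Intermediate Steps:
s(A, M) = -3*A
x(B, J) = 6*√3 (x(B, J) = √108 = 6*√3)
x(17, -60)/s(T, -149) + (3 - 7)²/47681 = (6*√3)/((-3*(-40))) + (3 - 7)²/47681 = (6*√3)/120 + (-4)²*(1/47681) = (6*√3)*(1/120) + 16*(1/47681) = √3/20 + 16/47681 = 16/47681 + √3/20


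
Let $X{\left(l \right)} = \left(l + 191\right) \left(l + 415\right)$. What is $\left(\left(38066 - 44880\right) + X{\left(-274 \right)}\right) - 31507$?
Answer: $-50024$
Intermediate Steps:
$X{\left(l \right)} = \left(191 + l\right) \left(415 + l\right)$
$\left(\left(38066 - 44880\right) + X{\left(-274 \right)}\right) - 31507 = \left(\left(38066 - 44880\right) + \left(79265 + \left(-274\right)^{2} + 606 \left(-274\right)\right)\right) - 31507 = \left(-6814 + \left(79265 + 75076 - 166044\right)\right) - 31507 = \left(-6814 - 11703\right) - 31507 = -18517 - 31507 = -50024$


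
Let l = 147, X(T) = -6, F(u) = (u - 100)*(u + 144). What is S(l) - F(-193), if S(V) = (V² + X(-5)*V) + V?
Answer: 6517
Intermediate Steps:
F(u) = (-100 + u)*(144 + u)
S(V) = V² - 5*V (S(V) = (V² - 6*V) + V = V² - 5*V)
S(l) - F(-193) = 147*(-5 + 147) - (-14400 + (-193)² + 44*(-193)) = 147*142 - (-14400 + 37249 - 8492) = 20874 - 1*14357 = 20874 - 14357 = 6517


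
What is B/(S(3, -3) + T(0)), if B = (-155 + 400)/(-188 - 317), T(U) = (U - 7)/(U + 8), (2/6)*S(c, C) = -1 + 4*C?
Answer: 392/32219 ≈ 0.012167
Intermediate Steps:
S(c, C) = -3 + 12*C (S(c, C) = 3*(-1 + 4*C) = -3 + 12*C)
T(U) = (-7 + U)/(8 + U)
B = -49/101 (B = 245/(-505) = 245*(-1/505) = -49/101 ≈ -0.48515)
B/(S(3, -3) + T(0)) = -49/(101*((-3 + 12*(-3)) + (-7 + 0)/(8 + 0))) = -49/(101*((-3 - 36) - 7/8)) = -49/(101*(-39 + (⅛)*(-7))) = -49/(101*(-39 - 7/8)) = -49/(101*(-319/8)) = -49/101*(-8/319) = 392/32219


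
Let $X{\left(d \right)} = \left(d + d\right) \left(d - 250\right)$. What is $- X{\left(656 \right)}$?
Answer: $-532672$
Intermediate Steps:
$X{\left(d \right)} = 2 d \left(-250 + d\right)$
$- X{\left(656 \right)} = - 2 \cdot 656 \left(-250 + 656\right) = - 2 \cdot 656 \cdot 406 = \left(-1\right) 532672 = -532672$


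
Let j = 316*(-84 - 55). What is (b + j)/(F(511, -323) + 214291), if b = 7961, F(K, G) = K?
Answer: -35963/214802 ≈ -0.16742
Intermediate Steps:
j = -43924 (j = 316*(-139) = -43924)
(b + j)/(F(511, -323) + 214291) = (7961 - 43924)/(511 + 214291) = -35963/214802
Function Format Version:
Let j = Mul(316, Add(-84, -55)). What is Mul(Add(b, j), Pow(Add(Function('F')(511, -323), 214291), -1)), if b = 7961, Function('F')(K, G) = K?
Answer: Rational(-35963, 214802) ≈ -0.16742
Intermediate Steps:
j = -43924 (j = Mul(316, -139) = -43924)
Mul(Add(b, j), Pow(Add(Function('F')(511, -323), 214291), -1)) = Mul(Add(7961, -43924), Pow(Add(511, 214291), -1)) = Mul(-35963, Pow(214802, -1)) = Mul(-35963, Rational(1, 214802)) = Rational(-35963, 214802)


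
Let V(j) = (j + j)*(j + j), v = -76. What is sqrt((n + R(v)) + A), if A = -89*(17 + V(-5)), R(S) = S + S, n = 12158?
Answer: 3*sqrt(177) ≈ 39.912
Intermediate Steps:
V(j) = 4*j**2 (V(j) = (2*j)*(2*j) = 4*j**2)
R(S) = 2*S
A = -10413 (A = -89*(17 + 4*(-5)**2) = -89*(17 + 4*25) = -89*(17 + 100) = -89*117 = -10413)
sqrt((n + R(v)) + A) = sqrt((12158 + 2*(-76)) - 10413) = sqrt((12158 - 152) - 10413) = sqrt(12006 - 10413) = sqrt(1593) = 3*sqrt(177)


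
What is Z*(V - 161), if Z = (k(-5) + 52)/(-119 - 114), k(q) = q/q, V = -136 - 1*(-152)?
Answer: 7685/233 ≈ 32.983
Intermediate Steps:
V = 16 (V = -136 + 152 = 16)
k(q) = 1
Z = -53/233 (Z = (1 + 52)/(-119 - 114) = 53/(-233) = 53*(-1/233) = -53/233 ≈ -0.22747)
Z*(V - 161) = -53*(16 - 161)/233 = -53/233*(-145) = 7685/233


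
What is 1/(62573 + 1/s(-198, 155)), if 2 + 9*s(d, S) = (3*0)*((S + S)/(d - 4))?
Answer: 2/125137 ≈ 1.5982e-5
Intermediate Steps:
s(d, S) = -2/9 (s(d, S) = -2/9 + ((3*0)*((S + S)/(d - 4)))/9 = -2/9 + (0*((2*S)/(-4 + d)))/9 = -2/9 + (0*(2*S/(-4 + d)))/9 = -2/9 + (1/9)*0 = -2/9 + 0 = -2/9)
1/(62573 + 1/s(-198, 155)) = 1/(62573 + 1/(-2/9)) = 1/(62573 - 9/2) = 1/(125137/2) = 2/125137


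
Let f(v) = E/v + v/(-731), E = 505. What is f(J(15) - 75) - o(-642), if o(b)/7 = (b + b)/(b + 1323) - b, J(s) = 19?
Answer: -41720811225/9292472 ≈ -4489.7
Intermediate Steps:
o(b) = -7*b + 14*b/(1323 + b) (o(b) = 7*((b + b)/(b + 1323) - b) = 7*((2*b)/(1323 + b) - b) = 7*(2*b/(1323 + b) - b) = 7*(-b + 2*b/(1323 + b)) = -7*b + 14*b/(1323 + b))
f(v) = 505/v - v/731 (f(v) = 505/v + v/(-731) = 505/v + v*(-1/731) = 505/v - v/731)
f(J(15) - 75) - o(-642) = (505/(19 - 75) - (19 - 75)/731) - (-7)*(-642)*(1321 - 642)/(1323 - 642) = (505/(-56) - 1/731*(-56)) - (-7)*(-642)*679/681 = (505*(-1/56) + 56/731) - (-7)*(-642)*679/681 = (-505/56 + 56/731) - 1*1017142/227 = -366019/40936 - 1017142/227 = -41720811225/9292472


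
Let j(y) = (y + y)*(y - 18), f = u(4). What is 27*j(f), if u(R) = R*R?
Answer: -1728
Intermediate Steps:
u(R) = R**2
f = 16 (f = 4**2 = 16)
j(y) = 2*y*(-18 + y) (j(y) = (2*y)*(-18 + y) = 2*y*(-18 + y))
27*j(f) = 27*(2*16*(-18 + 16)) = 27*(2*16*(-2)) = 27*(-64) = -1728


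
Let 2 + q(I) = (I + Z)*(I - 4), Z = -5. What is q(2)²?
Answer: 16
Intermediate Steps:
q(I) = -2 + (-5 + I)*(-4 + I) (q(I) = -2 + (I - 5)*(I - 4) = -2 + (-5 + I)*(-4 + I))
q(2)² = (18 + 2² - 9*2)² = (18 + 4 - 18)² = 4² = 16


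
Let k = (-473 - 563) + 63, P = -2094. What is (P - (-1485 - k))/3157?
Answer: -226/451 ≈ -0.50111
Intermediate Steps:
k = -973 (k = -1036 + 63 = -973)
(P - (-1485 - k))/3157 = (-2094 - (-1485 - 1*(-973)))/3157 = (-2094 - (-1485 + 973))*(1/3157) = (-2094 - 1*(-512))*(1/3157) = (-2094 + 512)*(1/3157) = -1582*1/3157 = -226/451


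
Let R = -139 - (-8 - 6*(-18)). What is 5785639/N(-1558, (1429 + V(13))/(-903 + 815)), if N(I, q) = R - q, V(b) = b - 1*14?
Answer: -127284058/4901 ≈ -25971.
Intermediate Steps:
V(b) = -14 + b (V(b) = b - 14 = -14 + b)
R = -239 (R = -139 - (-8 + 108) = -139 - 1*100 = -139 - 100 = -239)
N(I, q) = -239 - q
5785639/N(-1558, (1429 + V(13))/(-903 + 815)) = 5785639/(-239 - (1429 + (-14 + 13))/(-903 + 815)) = 5785639/(-239 - (1429 - 1)/(-88)) = 5785639/(-239 - 1428*(-1)/88) = 5785639/(-239 - 1*(-357/22)) = 5785639/(-239 + 357/22) = 5785639/(-4901/22) = 5785639*(-22/4901) = -127284058/4901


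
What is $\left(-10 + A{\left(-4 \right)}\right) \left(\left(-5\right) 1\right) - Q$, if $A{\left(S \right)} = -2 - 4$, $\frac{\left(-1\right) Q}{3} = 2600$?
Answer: $7880$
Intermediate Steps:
$Q = -7800$ ($Q = \left(-3\right) 2600 = -7800$)
$A{\left(S \right)} = -6$ ($A{\left(S \right)} = -2 - 4 = -6$)
$\left(-10 + A{\left(-4 \right)}\right) \left(\left(-5\right) 1\right) - Q = \left(-10 - 6\right) \left(\left(-5\right) 1\right) - -7800 = \left(-16\right) \left(-5\right) + 7800 = 80 + 7800 = 7880$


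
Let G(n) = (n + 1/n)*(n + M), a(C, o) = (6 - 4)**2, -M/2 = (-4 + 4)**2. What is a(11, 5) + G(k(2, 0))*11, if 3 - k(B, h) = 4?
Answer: 26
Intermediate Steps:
M = 0 (M = -2*(-4 + 4)**2 = -2*0**2 = -2*0 = 0)
a(C, o) = 4 (a(C, o) = 2**2 = 4)
k(B, h) = -1 (k(B, h) = 3 - 1*4 = 3 - 4 = -1)
G(n) = n*(n + 1/n) (G(n) = (n + 1/n)*(n + 0) = (n + 1/n)*n = n*(n + 1/n))
a(11, 5) + G(k(2, 0))*11 = 4 + (1 + (-1)**2)*11 = 4 + (1 + 1)*11 = 4 + 2*11 = 4 + 22 = 26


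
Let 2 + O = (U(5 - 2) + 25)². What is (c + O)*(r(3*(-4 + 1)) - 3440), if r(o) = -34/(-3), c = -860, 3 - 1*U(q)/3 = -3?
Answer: -3384094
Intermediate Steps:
U(q) = 18 (U(q) = 9 - 3*(-3) = 9 + 9 = 18)
O = 1847 (O = -2 + (18 + 25)² = -2 + 43² = -2 + 1849 = 1847)
r(o) = 34/3 (r(o) = -34*(-⅓) = 34/3)
(c + O)*(r(3*(-4 + 1)) - 3440) = (-860 + 1847)*(34/3 - 3440) = 987*(-10286/3) = -3384094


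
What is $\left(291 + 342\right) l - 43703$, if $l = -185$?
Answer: $-160808$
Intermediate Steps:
$\left(291 + 342\right) l - 43703 = \left(291 + 342\right) \left(-185\right) - 43703 = 633 \left(-185\right) - 43703 = -117105 - 43703 = -160808$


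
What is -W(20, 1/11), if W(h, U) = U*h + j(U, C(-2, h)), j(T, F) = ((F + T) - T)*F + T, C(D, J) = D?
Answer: -65/11 ≈ -5.9091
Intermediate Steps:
j(T, F) = T + F**2 (j(T, F) = F*F + T = F**2 + T = T + F**2)
W(h, U) = 4 + U + U*h (W(h, U) = U*h + (U + (-2)**2) = U*h + (U + 4) = U*h + (4 + U) = 4 + U + U*h)
-W(20, 1/11) = -(4 + 1/11 + 20/11) = -1*65/11 = -65/11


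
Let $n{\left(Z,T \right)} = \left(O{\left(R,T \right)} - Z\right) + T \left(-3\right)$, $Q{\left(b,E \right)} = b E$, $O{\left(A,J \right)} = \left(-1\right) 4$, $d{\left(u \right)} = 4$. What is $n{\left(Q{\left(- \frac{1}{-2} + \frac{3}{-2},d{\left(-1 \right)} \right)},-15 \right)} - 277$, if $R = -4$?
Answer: $-232$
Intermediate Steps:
$O{\left(A,J \right)} = -4$
$Q{\left(b,E \right)} = E b$
$n{\left(Z,T \right)} = -4 - Z - 3 T$ ($n{\left(Z,T \right)} = \left(-4 - Z\right) + T \left(-3\right) = \left(-4 - Z\right) - 3 T = -4 - Z - 3 T$)
$n{\left(Q{\left(- \frac{1}{-2} + \frac{3}{-2},d{\left(-1 \right)} \right)},-15 \right)} - 277 = \left(-4 - 4 \left(- \frac{1}{-2} + \frac{3}{-2}\right) - -45\right) - 277 = \left(-4 - 4 \left(\left(-1\right) \left(- \frac{1}{2}\right) + 3 \left(- \frac{1}{2}\right)\right) + 45\right) - 277 = \left(-4 - 4 \left(\frac{1}{2} - \frac{3}{2}\right) + 45\right) - 277 = \left(-4 - 4 \left(-1\right) + 45\right) - 277 = \left(-4 - -4 + 45\right) - 277 = \left(-4 + 4 + 45\right) - 277 = 45 - 277 = -232$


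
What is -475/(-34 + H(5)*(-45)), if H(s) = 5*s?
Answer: 25/61 ≈ 0.40984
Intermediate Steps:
-475/(-34 + H(5)*(-45)) = -475/(-34 + (5*5)*(-45)) = -475/(-34 + 25*(-45)) = -475/(-34 - 1125) = -475/(-1159) = -475*(-1/1159) = 25/61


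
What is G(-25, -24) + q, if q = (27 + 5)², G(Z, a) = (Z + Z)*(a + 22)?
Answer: 1124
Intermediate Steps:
G(Z, a) = 2*Z*(22 + a) (G(Z, a) = (2*Z)*(22 + a) = 2*Z*(22 + a))
q = 1024 (q = 32² = 1024)
G(-25, -24) + q = 2*(-25)*(22 - 24) + 1024 = 2*(-25)*(-2) + 1024 = 100 + 1024 = 1124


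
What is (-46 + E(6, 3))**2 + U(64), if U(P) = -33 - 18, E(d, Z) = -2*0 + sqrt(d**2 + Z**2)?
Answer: 2110 - 276*sqrt(5) ≈ 1492.8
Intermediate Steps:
E(d, Z) = sqrt(Z**2 + d**2) (E(d, Z) = 0 + sqrt(Z**2 + d**2) = sqrt(Z**2 + d**2))
U(P) = -51
(-46 + E(6, 3))**2 + U(64) = (-46 + sqrt(3**2 + 6**2))**2 - 51 = (-46 + sqrt(9 + 36))**2 - 51 = (-46 + sqrt(45))**2 - 51 = (-46 + 3*sqrt(5))**2 - 51 = -51 + (-46 + 3*sqrt(5))**2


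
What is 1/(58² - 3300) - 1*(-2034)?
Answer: 130177/64 ≈ 2034.0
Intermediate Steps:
1/(58² - 3300) - 1*(-2034) = 1/(3364 - 3300) + 2034 = 1/64 + 2034 = 130177/64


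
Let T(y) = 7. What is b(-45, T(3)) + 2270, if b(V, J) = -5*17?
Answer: 2185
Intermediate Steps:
b(V, J) = -85
b(-45, T(3)) + 2270 = -85 + 2270 = 2185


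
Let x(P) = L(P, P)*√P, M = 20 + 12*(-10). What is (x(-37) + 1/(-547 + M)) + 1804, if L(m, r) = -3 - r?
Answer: 1167187/647 + 34*I*√37 ≈ 1804.0 + 206.81*I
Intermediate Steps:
M = -100 (M = 20 - 120 = -100)
x(P) = √P*(-3 - P) (x(P) = (-3 - P)*√P = √P*(-3 - P))
(x(-37) + 1/(-547 + M)) + 1804 = (√(-37)*(-3 - 1*(-37)) + 1/(-547 - 100)) + 1804 = ((I*√37)*(-3 + 37) + 1/(-647)) + 1804 = ((I*√37)*34 - 1/647) + 1804 = (34*I*√37 - 1/647) + 1804 = (-1/647 + 34*I*√37) + 1804 = 1167187/647 + 34*I*√37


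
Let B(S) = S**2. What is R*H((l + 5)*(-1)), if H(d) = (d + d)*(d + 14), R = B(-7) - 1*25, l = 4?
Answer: -2160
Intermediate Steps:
R = 24 (R = (-7)**2 - 1*25 = 49 - 25 = 24)
H(d) = 2*d*(14 + d) (H(d) = (2*d)*(14 + d) = 2*d*(14 + d))
R*H((l + 5)*(-1)) = 24*(2*((4 + 5)*(-1))*(14 + (4 + 5)*(-1))) = 24*(2*(9*(-1))*(14 + 9*(-1))) = 24*(2*(-9)*(14 - 9)) = 24*(2*(-9)*5) = 24*(-90) = -2160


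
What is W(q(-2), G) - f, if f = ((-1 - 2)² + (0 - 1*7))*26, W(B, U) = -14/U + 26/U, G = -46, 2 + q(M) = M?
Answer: -1202/23 ≈ -52.261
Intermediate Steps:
q(M) = -2 + M
W(B, U) = 12/U
f = 52 (f = ((-3)² + (0 - 7))*26 = (9 - 7)*26 = 2*26 = 52)
W(q(-2), G) - f = 12/(-46) - 1*52 = 12*(-1/46) - 52 = -6/23 - 52 = -1202/23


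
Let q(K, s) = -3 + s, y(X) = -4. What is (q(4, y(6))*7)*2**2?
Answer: -196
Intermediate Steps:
(q(4, y(6))*7)*2**2 = ((-3 - 4)*7)*2**2 = -7*7*4 = -49*4 = -196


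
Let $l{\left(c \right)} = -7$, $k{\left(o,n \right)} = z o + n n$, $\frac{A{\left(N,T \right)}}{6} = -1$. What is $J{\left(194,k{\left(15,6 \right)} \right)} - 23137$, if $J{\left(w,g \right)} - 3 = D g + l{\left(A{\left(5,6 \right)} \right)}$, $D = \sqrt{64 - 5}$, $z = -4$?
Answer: $-23141 - 24 \sqrt{59} \approx -23325.0$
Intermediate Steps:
$A{\left(N,T \right)} = -6$ ($A{\left(N,T \right)} = 6 \left(-1\right) = -6$)
$k{\left(o,n \right)} = n^{2} - 4 o$ ($k{\left(o,n \right)} = - 4 o + n n = - 4 o + n^{2} = n^{2} - 4 o$)
$D = \sqrt{59} \approx 7.6811$
$J{\left(w,g \right)} = -4 + g \sqrt{59}$ ($J{\left(w,g \right)} = 3 + \left(\sqrt{59} g - 7\right) = 3 + \left(g \sqrt{59} - 7\right) = 3 + \left(-7 + g \sqrt{59}\right) = -4 + g \sqrt{59}$)
$J{\left(194,k{\left(15,6 \right)} \right)} - 23137 = \left(-4 + \left(6^{2} - 60\right) \sqrt{59}\right) - 23137 = \left(-4 + \left(36 - 60\right) \sqrt{59}\right) - 23137 = \left(-4 - 24 \sqrt{59}\right) - 23137 = -23141 - 24 \sqrt{59}$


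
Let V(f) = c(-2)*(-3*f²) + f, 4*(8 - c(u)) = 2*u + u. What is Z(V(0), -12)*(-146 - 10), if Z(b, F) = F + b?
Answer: 1872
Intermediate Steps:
c(u) = 8 - 3*u/4 (c(u) = 8 - (2*u + u)/4 = 8 - 3*u/4)
V(f) = f - 57*f²/2 (V(f) = (8 - ¾*(-2))*(-3*f²) + f = (8 + 3/2)*(-3*f²) + f = 19*(-3*f²)/2 + f = -57*f²/2 + f = f - 57*f²/2)
Z(V(0), -12)*(-146 - 10) = (-12 + (½)*0*(2 - 57*0))*(-146 - 10) = (-12 + (½)*0*(2 + 0))*(-156) = (-12 + (½)*0*2)*(-156) = (-12 + 0)*(-156) = -12*(-156) = 1872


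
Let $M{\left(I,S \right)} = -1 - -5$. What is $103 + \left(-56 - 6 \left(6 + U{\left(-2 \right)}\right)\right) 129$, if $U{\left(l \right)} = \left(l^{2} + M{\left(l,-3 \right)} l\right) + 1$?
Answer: $-9443$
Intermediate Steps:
$M{\left(I,S \right)} = 4$ ($M{\left(I,S \right)} = -1 + 5 = 4$)
$U{\left(l \right)} = 1 + l^{2} + 4 l$ ($U{\left(l \right)} = \left(l^{2} + 4 l\right) + 1 = 1 + l^{2} + 4 l$)
$103 + \left(-56 - 6 \left(6 + U{\left(-2 \right)}\right)\right) 129 = 103 + \left(-56 - 6 \left(6 + \left(1 + \left(-2\right)^{2} + 4 \left(-2\right)\right)\right)\right) 129 = 103 + \left(-56 - 6 \left(6 + \left(1 + 4 - 8\right)\right)\right) 129 = 103 + \left(-56 - 6 \left(6 - 3\right)\right) 129 = 103 + \left(-56 - 6 \cdot 3\right) 129 = 103 + \left(-56 - 18\right) 129 = 103 - 9546 = -9443$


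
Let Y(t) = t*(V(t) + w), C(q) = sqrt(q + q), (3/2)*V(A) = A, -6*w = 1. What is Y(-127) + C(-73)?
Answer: 64643/6 + I*sqrt(146) ≈ 10774.0 + 12.083*I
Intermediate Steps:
w = -1/6 (w = -1/6*1 = -1/6 ≈ -0.16667)
V(A) = 2*A/3
C(q) = sqrt(2)*sqrt(q) (C(q) = sqrt(2*q) = sqrt(2)*sqrt(q))
Y(t) = t*(-1/6 + 2*t/3) (Y(t) = t*(2*t/3 - 1/6) = t*(-1/6 + 2*t/3))
Y(-127) + C(-73) = (1/6)*(-127)*(-1 + 4*(-127)) + sqrt(2)*sqrt(-73) = (1/6)*(-127)*(-1 - 508) + sqrt(2)*(I*sqrt(73)) = (1/6)*(-127)*(-509) + I*sqrt(146) = 64643/6 + I*sqrt(146)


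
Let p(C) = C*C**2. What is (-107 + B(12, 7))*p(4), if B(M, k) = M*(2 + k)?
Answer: 64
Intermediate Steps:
p(C) = C**3
(-107 + B(12, 7))*p(4) = (-107 + 12*(2 + 7))*4**3 = (-107 + 12*9)*64 = (-107 + 108)*64 = 1*64 = 64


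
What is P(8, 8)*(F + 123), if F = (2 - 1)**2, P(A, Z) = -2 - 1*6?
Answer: -992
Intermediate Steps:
P(A, Z) = -8 (P(A, Z) = -2 - 6 = -8)
F = 1 (F = 1**2 = 1)
P(8, 8)*(F + 123) = -8*(1 + 123) = -8*124 = -992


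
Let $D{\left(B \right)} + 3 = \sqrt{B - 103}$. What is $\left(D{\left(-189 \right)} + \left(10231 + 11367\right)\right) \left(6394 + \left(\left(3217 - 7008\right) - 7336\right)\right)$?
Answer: $-102209135 - 9466 i \sqrt{73} \approx -1.0221 \cdot 10^{8} - 80878.0 i$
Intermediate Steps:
$D{\left(B \right)} = -3 + \sqrt{-103 + B}$ ($D{\left(B \right)} = -3 + \sqrt{B - 103} = -3 + \sqrt{-103 + B}$)
$\left(D{\left(-189 \right)} + \left(10231 + 11367\right)\right) \left(6394 + \left(\left(3217 - 7008\right) - 7336\right)\right) = \left(\left(-3 + \sqrt{-103 - 189}\right) + \left(10231 + 11367\right)\right) \left(6394 + \left(\left(3217 - 7008\right) - 7336\right)\right) = \left(\left(-3 + \sqrt{-292}\right) + 21598\right) \left(6394 - 11127\right) = \left(\left(-3 + 2 i \sqrt{73}\right) + 21598\right) \left(6394 - 11127\right) = \left(21595 + 2 i \sqrt{73}\right) \left(-4733\right) = -102209135 - 9466 i \sqrt{73}$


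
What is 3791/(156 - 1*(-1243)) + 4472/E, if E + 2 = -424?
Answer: -2320681/297987 ≈ -7.7879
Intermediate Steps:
E = -426 (E = -2 - 424 = -426)
3791/(156 - 1*(-1243)) + 4472/E = 3791/(156 - 1*(-1243)) + 4472/(-426) = 3791/(156 + 1243) + 4472*(-1/426) = 3791/1399 - 2236/213 = -2320681/297987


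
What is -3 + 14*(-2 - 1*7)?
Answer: -129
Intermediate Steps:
-3 + 14*(-2 - 1*7) = -3 + 14*(-2 - 7) = -3 + 14*(-9) = -3 - 126 = -129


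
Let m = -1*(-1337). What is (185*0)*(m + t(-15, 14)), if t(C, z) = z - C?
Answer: 0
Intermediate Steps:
m = 1337
(185*0)*(m + t(-15, 14)) = (185*0)*(1337 + (14 - 1*(-15))) = 0*(1337 + (14 + 15)) = 0*(1337 + 29) = 0*1366 = 0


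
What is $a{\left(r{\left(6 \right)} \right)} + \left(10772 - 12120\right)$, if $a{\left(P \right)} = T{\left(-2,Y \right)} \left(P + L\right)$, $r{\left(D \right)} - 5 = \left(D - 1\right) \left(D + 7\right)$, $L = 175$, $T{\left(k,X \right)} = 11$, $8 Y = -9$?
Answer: $1347$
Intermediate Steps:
$Y = - \frac{9}{8}$ ($Y = \frac{1}{8} \left(-9\right) = - \frac{9}{8} \approx -1.125$)
$r{\left(D \right)} = 5 + \left(-1 + D\right) \left(7 + D\right)$ ($r{\left(D \right)} = 5 + \left(D - 1\right) \left(D + 7\right) = 5 + \left(-1 + D\right) \left(7 + D\right)$)
$a{\left(P \right)} = 1925 + 11 P$ ($a{\left(P \right)} = 11 \left(P + 175\right) = 11 \left(175 + P\right) = 1925 + 11 P$)
$a{\left(r{\left(6 \right)} \right)} + \left(10772 - 12120\right) = \left(1925 + 11 \left(-2 + 6^{2} + 6 \cdot 6\right)\right) + \left(10772 - 12120\right) = \left(1925 + 11 \left(-2 + 36 + 36\right)\right) + \left(10772 - 12120\right) = \left(1925 + 11 \cdot 70\right) - 1348 = \left(1925 + 770\right) - 1348 = 2695 - 1348 = 1347$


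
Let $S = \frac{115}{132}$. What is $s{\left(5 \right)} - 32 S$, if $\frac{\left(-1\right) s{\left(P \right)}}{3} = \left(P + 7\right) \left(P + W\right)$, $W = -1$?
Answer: $- \frac{5672}{33} \approx -171.88$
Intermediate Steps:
$s{\left(P \right)} = - 3 \left(-1 + P\right) \left(7 + P\right)$ ($s{\left(P \right)} = - 3 \left(P + 7\right) \left(P - 1\right) = - 3 \left(7 + P\right) \left(-1 + P\right) = - 3 \left(-1 + P\right) \left(7 + P\right)$)
$S = \frac{115}{132}$ ($S = 115 \cdot \frac{1}{132} = \frac{115}{132} \approx 0.87121$)
$s{\left(5 \right)} - 32 S = \left(21 - 90 - 3 \cdot 5^{2}\right) - \frac{920}{33} = \left(21 - 90 - 75\right) - \frac{920}{33} = -144 - \frac{920}{33} = - \frac{5672}{33}$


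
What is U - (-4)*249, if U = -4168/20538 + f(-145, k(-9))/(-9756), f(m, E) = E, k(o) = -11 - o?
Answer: 1847468807/1855266 ≈ 995.80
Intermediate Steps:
U = -376129/1855266 (U = -4168/20538 + (-11 - 1*(-9))/(-9756) = -4168*1/20538 + (-11 + 9)*(-1/9756) = -2084/10269 - 2*(-1/9756) = -2084/10269 + 1/4878 = -376129/1855266 ≈ -0.20274)
U - (-4)*249 = -376129/1855266 - (-4)*249 = -376129/1855266 - 1*(-996) = -376129/1855266 + 996 = 1847468807/1855266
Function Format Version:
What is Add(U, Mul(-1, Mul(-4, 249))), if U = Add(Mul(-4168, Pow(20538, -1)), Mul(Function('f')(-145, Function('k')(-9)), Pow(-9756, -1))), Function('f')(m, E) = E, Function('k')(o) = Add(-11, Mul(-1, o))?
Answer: Rational(1847468807, 1855266) ≈ 995.80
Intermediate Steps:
U = Rational(-376129, 1855266) (U = Add(Mul(-4168, Pow(20538, -1)), Mul(Add(-11, Mul(-1, -9)), Pow(-9756, -1))) = Add(Mul(-4168, Rational(1, 20538)), Mul(Add(-11, 9), Rational(-1, 9756))) = Add(Rational(-2084, 10269), Mul(-2, Rational(-1, 9756))) = Add(Rational(-2084, 10269), Rational(1, 4878)) = Rational(-376129, 1855266) ≈ -0.20274)
Add(U, Mul(-1, Mul(-4, 249))) = Add(Rational(-376129, 1855266), Mul(-1, Mul(-4, 249))) = Add(Rational(-376129, 1855266), Mul(-1, -996)) = Add(Rational(-376129, 1855266), 996) = Rational(1847468807, 1855266)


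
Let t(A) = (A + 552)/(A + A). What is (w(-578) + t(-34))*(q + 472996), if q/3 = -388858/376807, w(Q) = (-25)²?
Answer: 1870581868911609/6405719 ≈ 2.9202e+8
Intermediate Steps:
t(A) = (552 + A)/(2*A) (t(A) = (552 + A)/((2*A)) = (552 + A)*(1/(2*A)) = (552 + A)/(2*A))
w(Q) = 625
q = -1166574/376807 (q = 3*(-388858/376807) = -1166574/376807 ≈ -3.0959)
(w(-578) + t(-34))*(q + 472996) = (625 + (½)*(552 - 34)/(-34))*(-1166574/376807 + 472996) = (625 + (½)*(-1/34)*518)*(178227037198/376807) = (625 - 259/34)*(178227037198/376807) = (20991/34)*(178227037198/376807) = 1870581868911609/6405719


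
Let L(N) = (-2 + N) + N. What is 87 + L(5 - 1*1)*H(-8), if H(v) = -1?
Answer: 81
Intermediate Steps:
L(N) = -2 + 2*N
87 + L(5 - 1*1)*H(-8) = 87 + (-2 + 2*(5 - 1*1))*(-1) = 87 + (-2 + 2*(5 - 1))*(-1) = 87 + (-2 + 2*4)*(-1) = 87 + (-2 + 8)*(-1) = 87 + 6*(-1) = 87 - 6 = 81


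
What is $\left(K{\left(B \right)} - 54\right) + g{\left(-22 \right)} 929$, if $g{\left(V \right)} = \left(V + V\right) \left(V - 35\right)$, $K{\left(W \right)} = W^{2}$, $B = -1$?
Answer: $2329879$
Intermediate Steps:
$g{\left(V \right)} = 2 V \left(-35 + V\right)$
$\left(K{\left(B \right)} - 54\right) + g{\left(-22 \right)} 929 = \left(\left(-1\right)^{2} - 54\right) + 2 \left(-22\right) \left(-35 - 22\right) 929 = \left(1 - 54\right) + 2 \left(-22\right) \left(-57\right) 929 = -53 + 2508 \cdot 929 = -53 + 2329932 = 2329879$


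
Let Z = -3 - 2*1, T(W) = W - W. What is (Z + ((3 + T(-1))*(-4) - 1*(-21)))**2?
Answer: 16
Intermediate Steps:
T(W) = 0
Z = -5 (Z = -3 - 2 = -5)
(Z + ((3 + T(-1))*(-4) - 1*(-21)))**2 = (-5 + ((3 + 0)*(-4) - 1*(-21)))**2 = (-5 + (3*(-4) + 21))**2 = (-5 + (-12 + 21))**2 = (-5 + 9)**2 = 4**2 = 16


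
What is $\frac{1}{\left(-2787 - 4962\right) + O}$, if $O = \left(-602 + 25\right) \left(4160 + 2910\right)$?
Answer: $- \frac{1}{4087139} \approx -2.4467 \cdot 10^{-7}$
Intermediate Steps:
$O = -4079390$ ($O = \left(-577\right) 7070 = -4079390$)
$\frac{1}{\left(-2787 - 4962\right) + O} = \frac{1}{\left(-2787 - 4962\right) - 4079390} = \frac{1}{-7749 - 4079390} = \frac{1}{-4087139} = - \frac{1}{4087139}$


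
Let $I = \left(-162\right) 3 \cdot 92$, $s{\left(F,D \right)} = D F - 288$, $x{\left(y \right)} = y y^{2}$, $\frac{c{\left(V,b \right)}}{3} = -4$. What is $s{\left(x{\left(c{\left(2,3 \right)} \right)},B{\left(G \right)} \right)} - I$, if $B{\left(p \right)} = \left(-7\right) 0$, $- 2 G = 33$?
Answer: $44424$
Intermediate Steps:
$c{\left(V,b \right)} = -12$ ($c{\left(V,b \right)} = 3 \left(-4\right) = -12$)
$G = - \frac{33}{2}$ ($G = \left(- \frac{1}{2}\right) 33 = - \frac{33}{2} \approx -16.5$)
$x{\left(y \right)} = y^{3}$
$B{\left(p \right)} = 0$
$s{\left(F,D \right)} = -288 + D F$
$I = -44712$ ($I = \left(-486\right) 92 = -44712$)
$s{\left(x{\left(c{\left(2,3 \right)} \right)},B{\left(G \right)} \right)} - I = \left(-288 + 0 \left(-12\right)^{3}\right) - -44712 = \left(-288 + 0 \left(-1728\right)\right) + 44712 = \left(-288 + 0\right) + 44712 = -288 + 44712 = 44424$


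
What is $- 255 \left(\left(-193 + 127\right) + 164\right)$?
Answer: $-24990$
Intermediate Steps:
$- 255 \left(\left(-193 + 127\right) + 164\right) = - 255 \left(-66 + 164\right) = \left(-255\right) 98 = -24990$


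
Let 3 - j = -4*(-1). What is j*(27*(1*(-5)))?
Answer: 135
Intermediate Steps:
j = -1 (j = 3 - (-4)*(-1) = 3 - 1*4 = 3 - 4 = -1)
j*(27*(1*(-5))) = -27*1*(-5) = -27*(-5) = -1*(-135) = 135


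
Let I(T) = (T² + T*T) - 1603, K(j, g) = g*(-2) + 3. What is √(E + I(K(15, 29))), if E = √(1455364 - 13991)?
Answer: √(4447 + √1441373) ≈ 75.150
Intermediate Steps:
E = √1441373 ≈ 1200.6
K(j, g) = 3 - 2*g (K(j, g) = -2*g + 3 = 3 - 2*g)
I(T) = -1603 + 2*T² (I(T) = (T² + T²) - 1603 = 2*T² - 1603 = -1603 + 2*T²)
√(E + I(K(15, 29))) = √(√1441373 + (-1603 + 2*(3 - 2*29)²)) = √(√1441373 + (-1603 + 2*(3 - 58)²)) = √(√1441373 + (-1603 + 2*(-55)²)) = √(√1441373 + (-1603 + 2*3025)) = √(√1441373 + (-1603 + 6050)) = √(√1441373 + 4447) = √(4447 + √1441373)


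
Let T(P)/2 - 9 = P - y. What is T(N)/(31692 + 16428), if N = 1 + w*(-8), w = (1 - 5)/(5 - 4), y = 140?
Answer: -49/12030 ≈ -0.0040732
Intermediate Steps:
w = -4 (w = -4/1 = -4*1 = -4)
N = 33 (N = 1 - 4*(-8) = 1 + 32 = 33)
T(P) = -262 + 2*P (T(P) = 18 + 2*(P - 1*140) = 18 + 2*(P - 140) = 18 + 2*(-140 + P) = 18 + (-280 + 2*P) = -262 + 2*P)
T(N)/(31692 + 16428) = (-262 + 2*33)/(31692 + 16428) = (-262 + 66)/48120 = -196*1/48120 = -49/12030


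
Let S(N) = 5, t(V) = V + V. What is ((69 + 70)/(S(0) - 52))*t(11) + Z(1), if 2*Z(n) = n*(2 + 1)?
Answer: -5975/94 ≈ -63.564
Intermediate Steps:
t(V) = 2*V
Z(n) = 3*n/2 (Z(n) = (n*(2 + 1))/2 = (n*3)/2 = (3*n)/2 = 3*n/2)
((69 + 70)/(S(0) - 52))*t(11) + Z(1) = ((69 + 70)/(5 - 52))*(2*11) + (3/2)*1 = (139/(-47))*22 + 3/2 = (139*(-1/47))*22 + 3/2 = -139/47*22 + 3/2 = -3058/47 + 3/2 = -5975/94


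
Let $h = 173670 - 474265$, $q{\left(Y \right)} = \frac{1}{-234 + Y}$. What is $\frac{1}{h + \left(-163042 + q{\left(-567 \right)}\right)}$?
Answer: $- \frac{801}{371373238} \approx -2.1569 \cdot 10^{-6}$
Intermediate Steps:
$h = -300595$ ($h = 173670 - 474265 = -300595$)
$\frac{1}{h + \left(-163042 + q{\left(-567 \right)}\right)} = \frac{1}{-300595 - \left(163042 - \frac{1}{-234 - 567}\right)} = \frac{1}{-300595 - \left(163042 - \frac{1}{-801}\right)} = \frac{1}{-300595 - \frac{130596643}{801}} = \frac{1}{- \frac{371373238}{801}} = - \frac{801}{371373238}$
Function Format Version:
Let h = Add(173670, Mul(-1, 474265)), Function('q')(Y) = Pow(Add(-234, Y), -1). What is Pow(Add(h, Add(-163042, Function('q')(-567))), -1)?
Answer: Rational(-801, 371373238) ≈ -2.1569e-6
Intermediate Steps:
h = -300595 (h = Add(173670, -474265) = -300595)
Pow(Add(h, Add(-163042, Function('q')(-567))), -1) = Pow(Add(-300595, Add(-163042, Pow(Add(-234, -567), -1))), -1) = Pow(Add(-300595, Add(-163042, Pow(-801, -1))), -1) = Pow(Add(-300595, Add(-163042, Rational(-1, 801))), -1) = Pow(Add(-300595, Rational(-130596643, 801)), -1) = Pow(Rational(-371373238, 801), -1) = Rational(-801, 371373238)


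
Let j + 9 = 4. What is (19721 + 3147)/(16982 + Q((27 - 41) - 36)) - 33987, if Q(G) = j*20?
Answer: -286872833/8441 ≈ -33986.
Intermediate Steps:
j = -5 (j = -9 + 4 = -5)
Q(G) = -100 (Q(G) = -5*20 = -100)
(19721 + 3147)/(16982 + Q((27 - 41) - 36)) - 33987 = (19721 + 3147)/(16982 - 100) - 33987 = 22868/16882 - 33987 = 22868*(1/16882) - 33987 = 11434/8441 - 33987 = -286872833/8441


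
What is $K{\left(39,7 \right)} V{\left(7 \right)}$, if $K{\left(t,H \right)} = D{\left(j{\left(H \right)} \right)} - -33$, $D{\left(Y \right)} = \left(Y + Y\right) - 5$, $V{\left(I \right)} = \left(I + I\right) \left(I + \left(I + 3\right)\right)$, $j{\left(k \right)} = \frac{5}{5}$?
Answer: $7140$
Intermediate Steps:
$j{\left(k \right)} = 1$ ($j{\left(k \right)} = 5 \cdot \frac{1}{5} = 1$)
$V{\left(I \right)} = 2 I \left(3 + 2 I\right)$ ($V{\left(I \right)} = 2 I \left(I + \left(3 + I\right)\right) = 2 I \left(3 + 2 I\right)$)
$D{\left(Y \right)} = -5 + 2 Y$ ($D{\left(Y \right)} = 2 Y - 5 = -5 + 2 Y$)
$K{\left(t,H \right)} = 30$ ($K{\left(t,H \right)} = \left(-5 + 2 \cdot 1\right) - -33 = \left(-5 + 2\right) + 33 = -3 + 33 = 30$)
$K{\left(39,7 \right)} V{\left(7 \right)} = 30 \cdot 2 \cdot 7 \left(3 + 2 \cdot 7\right) = 30 \cdot 2 \cdot 7 \left(3 + 14\right) = 30 \cdot 2 \cdot 7 \cdot 17 = 30 \cdot 238 = 7140$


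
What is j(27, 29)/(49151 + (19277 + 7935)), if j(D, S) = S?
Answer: 29/76363 ≈ 0.00037976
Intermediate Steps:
j(27, 29)/(49151 + (19277 + 7935)) = 29/(49151 + (19277 + 7935)) = 29/(49151 + 27212) = 29/76363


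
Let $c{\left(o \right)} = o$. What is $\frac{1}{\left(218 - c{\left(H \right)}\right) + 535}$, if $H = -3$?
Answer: $\frac{1}{756} \approx 0.0013228$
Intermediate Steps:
$\frac{1}{\left(218 - c{\left(H \right)}\right) + 535} = \frac{1}{\left(218 - -3\right) + 535} = \frac{1}{\left(218 + 3\right) + 535} = \frac{1}{221 + 535} = \frac{1}{756}$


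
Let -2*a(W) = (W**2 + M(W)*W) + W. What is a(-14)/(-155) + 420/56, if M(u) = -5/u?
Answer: 1251/155 ≈ 8.0710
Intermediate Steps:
a(W) = 5/2 - W/2 - W**2/2 (a(W) = -((W**2 + (-5/W)*W) + W)/2 = -((W**2 - 5) + W)/2 = -((-5 + W**2) + W)/2 = -(-5 + W + W**2)/2 = 5/2 - W/2 - W**2/2)
a(-14)/(-155) + 420/56 = (5/2 - 1/2*(-14)*(1 - 14))/(-155) + 420/56 = (5/2 - 1/2*(-14)*(-13))*(-1/155) + 420*(1/56) = (5/2 - 91)*(-1/155) + 15/2 = -177/2*(-1/155) + 15/2 = 177/310 + 15/2 = 1251/155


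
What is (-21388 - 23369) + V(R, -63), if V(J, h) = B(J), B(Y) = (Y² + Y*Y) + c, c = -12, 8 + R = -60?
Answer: -35521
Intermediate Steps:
R = -68 (R = -8 - 60 = -68)
B(Y) = -12 + 2*Y² (B(Y) = (Y² + Y*Y) - 12 = (Y² + Y²) - 12 = 2*Y² - 12 = -12 + 2*Y²)
V(J, h) = -12 + 2*J²
(-21388 - 23369) + V(R, -63) = (-21388 - 23369) + (-12 + 2*(-68)²) = -44757 + (-12 + 2*4624) = -44757 + (-12 + 9248) = -44757 + 9236 = -35521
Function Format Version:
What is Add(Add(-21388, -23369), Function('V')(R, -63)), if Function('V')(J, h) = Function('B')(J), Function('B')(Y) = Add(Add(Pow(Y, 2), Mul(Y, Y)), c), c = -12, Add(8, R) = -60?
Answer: -35521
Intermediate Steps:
R = -68 (R = Add(-8, -60) = -68)
Function('B')(Y) = Add(-12, Mul(2, Pow(Y, 2))) (Function('B')(Y) = Add(Add(Pow(Y, 2), Mul(Y, Y)), -12) = Add(Add(Pow(Y, 2), Pow(Y, 2)), -12) = Add(Mul(2, Pow(Y, 2)), -12) = Add(-12, Mul(2, Pow(Y, 2))))
Function('V')(J, h) = Add(-12, Mul(2, Pow(J, 2)))
Add(Add(-21388, -23369), Function('V')(R, -63)) = Add(Add(-21388, -23369), Add(-12, Mul(2, Pow(-68, 2)))) = Add(-44757, Add(-12, Mul(2, 4624))) = Add(-44757, Add(-12, 9248)) = Add(-44757, 9236) = -35521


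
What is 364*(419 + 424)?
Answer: 306852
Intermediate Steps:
364*(419 + 424) = 364*843 = 306852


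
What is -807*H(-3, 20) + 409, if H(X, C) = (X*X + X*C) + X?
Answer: 43987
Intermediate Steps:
H(X, C) = X + X**2 + C*X (H(X, C) = (X**2 + C*X) + X = X + X**2 + C*X)
-807*H(-3, 20) + 409 = -(-2421)*(1 + 20 - 3) + 409 = -(-2421)*18 + 409 = -807*(-54) + 409 = 43578 + 409 = 43987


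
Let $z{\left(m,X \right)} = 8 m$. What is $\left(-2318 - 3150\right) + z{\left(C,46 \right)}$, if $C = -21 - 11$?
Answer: $-5724$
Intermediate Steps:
$C = -32$ ($C = -21 - 11 = -32$)
$\left(-2318 - 3150\right) + z{\left(C,46 \right)} = \left(-2318 - 3150\right) + 8 \left(-32\right) = -5468 - 256 = -5724$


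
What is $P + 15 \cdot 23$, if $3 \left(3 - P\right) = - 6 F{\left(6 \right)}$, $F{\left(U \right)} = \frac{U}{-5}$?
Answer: $\frac{1728}{5} \approx 345.6$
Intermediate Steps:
$F{\left(U \right)} = - \frac{U}{5}$ ($F{\left(U \right)} = U \left(- \frac{1}{5}\right) = - \frac{U}{5}$)
$P = \frac{3}{5}$ ($P = 3 - \frac{\left(-6\right) \left(\left(- \frac{1}{5}\right) 6\right)}{3} = 3 - \frac{\left(-6\right) \left(- \frac{6}{5}\right)}{3} = 3 - \frac{12}{5} = \frac{3}{5} \approx 0.6$)
$P + 15 \cdot 23 = \frac{3}{5} + 15 \cdot 23 = \frac{3}{5} + 345 = \frac{1728}{5}$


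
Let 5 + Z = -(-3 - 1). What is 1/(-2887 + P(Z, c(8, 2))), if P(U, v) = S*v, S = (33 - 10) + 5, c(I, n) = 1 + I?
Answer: -1/2635 ≈ -0.00037951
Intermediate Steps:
Z = -1 (Z = -5 - (-3 - 1) = -5 - 1*(-4) = -5 + 4 = -1)
S = 28 (S = 23 + 5 = 28)
P(U, v) = 28*v
1/(-2887 + P(Z, c(8, 2))) = 1/(-2887 + 28*(1 + 8)) = 1/(-2887 + 28*9) = 1/(-2887 + 252) = 1/(-2635) = -1/2635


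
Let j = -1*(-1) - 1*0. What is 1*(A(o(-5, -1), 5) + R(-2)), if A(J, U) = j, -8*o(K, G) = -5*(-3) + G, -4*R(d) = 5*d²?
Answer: -4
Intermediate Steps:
R(d) = -5*d²/4
o(K, G) = -15/8 - G/8 (o(K, G) = -(-5*(-3) + G)/8 = -(15 + G)/8 = -15/8 - G/8)
j = 1 (j = 1 + 0 = 1)
A(J, U) = 1
1*(A(o(-5, -1), 5) + R(-2)) = 1*(1 - 5/4*(-2)²) = 1*(1 - 5/4*4) = 1*(1 - 5) = 1*(-4) = -4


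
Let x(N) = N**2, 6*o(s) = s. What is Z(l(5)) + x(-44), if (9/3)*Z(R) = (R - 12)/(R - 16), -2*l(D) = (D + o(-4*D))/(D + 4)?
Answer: 5047805/2607 ≈ 1936.3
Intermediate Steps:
o(s) = s/6
l(D) = -D/(6*(4 + D)) (l(D) = -(D + (-4*D)/6)/(2*(D + 4)) = -(D - 2*D/3)/(2*(4 + D)) = -D/3/(2*(4 + D)) = -D/(6*(4 + D)))
Z(R) = (-12 + R)/(3*(-16 + R)) (Z(R) = ((R - 12)/(R - 16))/3 = ((-12 + R)/(-16 + R))/3 = (-12 + R)/(3*(-16 + R)))
Z(l(5)) + x(-44) = (-12 - 1*5/(24 + 6*5))/(3*(-16 - 1*5/(24 + 6*5))) + (-44)**2 = (-12 - 1*5/(24 + 30))/(3*(-16 - 1*5/(24 + 30))) + 1936 = (-12 - 1*5/54)/(3*(-16 - 1*5/54)) + 1936 = (-12 - 1*5*1/54)/(3*(-16 - 1*5*1/54)) + 1936 = (-12 - 5/54)/(3*(-16 - 5/54)) + 1936 = (1/3)*(-653/54)/(-869/54) + 1936 = (1/3)*(-54/869)*(-653/54) + 1936 = 653/2607 + 1936 = 5047805/2607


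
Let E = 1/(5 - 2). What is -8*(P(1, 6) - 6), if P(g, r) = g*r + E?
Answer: -8/3 ≈ -2.6667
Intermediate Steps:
E = ⅓ (E = 1/3 = ⅓ ≈ 0.33333)
P(g, r) = ⅓ + g*r (P(g, r) = g*r + ⅓ = ⅓ + g*r)
-8*(P(1, 6) - 6) = -8*((⅓ + 1*6) - 6) = -8*((⅓ + 6) - 6) = -8*(19/3 - 6) = -8*⅓ = -8/3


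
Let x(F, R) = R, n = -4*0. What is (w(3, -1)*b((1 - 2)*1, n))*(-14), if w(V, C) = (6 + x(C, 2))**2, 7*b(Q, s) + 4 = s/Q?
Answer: 512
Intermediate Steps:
n = 0
b(Q, s) = -4/7 + s/(7*Q) (b(Q, s) = -4/7 + (s/Q)/7 = -4/7 + s/(7*Q))
w(V, C) = 64 (w(V, C) = (6 + 2)**2 = 8**2 = 64)
(w(3, -1)*b((1 - 2)*1, n))*(-14) = (64*((0 - 4*(1 - 2))/(7*(((1 - 2)*1)))))*(-14) = (64*((0 - (-4))/(7*((-1*1)))))*(-14) = (64*((1/7)*(0 - 4*(-1))/(-1)))*(-14) = (64*((1/7)*(-1)*(0 + 4)))*(-14) = (64*((1/7)*(-1)*4))*(-14) = (64*(-4/7))*(-14) = -256/7*(-14) = 512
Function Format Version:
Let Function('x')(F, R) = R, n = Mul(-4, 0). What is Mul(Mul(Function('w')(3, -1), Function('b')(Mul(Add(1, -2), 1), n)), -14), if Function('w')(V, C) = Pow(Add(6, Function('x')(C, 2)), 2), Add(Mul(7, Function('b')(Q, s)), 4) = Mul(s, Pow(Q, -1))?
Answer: 512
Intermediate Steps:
n = 0
Function('b')(Q, s) = Add(Rational(-4, 7), Mul(Rational(1, 7), s, Pow(Q, -1))) (Function('b')(Q, s) = Add(Rational(-4, 7), Mul(Rational(1, 7), Mul(s, Pow(Q, -1)))) = Add(Rational(-4, 7), Mul(Rational(1, 7), s, Pow(Q, -1))))
Function('w')(V, C) = 64 (Function('w')(V, C) = Pow(Add(6, 2), 2) = Pow(8, 2) = 64)
Mul(Mul(Function('w')(3, -1), Function('b')(Mul(Add(1, -2), 1), n)), -14) = Mul(Mul(64, Mul(Rational(1, 7), Pow(Mul(Add(1, -2), 1), -1), Add(0, Mul(-4, Mul(Add(1, -2), 1))))), -14) = Mul(Mul(64, Mul(Rational(1, 7), Pow(Mul(-1, 1), -1), Add(0, Mul(-4, Mul(-1, 1))))), -14) = Mul(Mul(64, Mul(Rational(1, 7), Pow(-1, -1), Add(0, Mul(-4, -1)))), -14) = Mul(Mul(64, Mul(Rational(1, 7), -1, Add(0, 4))), -14) = Mul(Mul(64, Mul(Rational(1, 7), -1, 4)), -14) = Mul(Mul(64, Rational(-4, 7)), -14) = Mul(Rational(-256, 7), -14) = 512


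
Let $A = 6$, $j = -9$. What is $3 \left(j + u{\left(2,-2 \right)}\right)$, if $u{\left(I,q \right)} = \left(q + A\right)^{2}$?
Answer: $21$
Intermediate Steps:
$u{\left(I,q \right)} = \left(6 + q\right)^{2}$ ($u{\left(I,q \right)} = \left(q + 6\right)^{2} = \left(6 + q\right)^{2}$)
$3 \left(j + u{\left(2,-2 \right)}\right) = 3 \left(-9 + \left(6 - 2\right)^{2}\right) = 3 \left(-9 + 4^{2}\right) = 3 \left(-9 + 16\right) = 3 \cdot 7 = 21$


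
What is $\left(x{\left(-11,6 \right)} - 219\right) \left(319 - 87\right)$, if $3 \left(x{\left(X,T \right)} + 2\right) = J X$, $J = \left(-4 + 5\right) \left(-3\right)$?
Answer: $-48720$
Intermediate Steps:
$J = -3$ ($J = 1 \left(-3\right) = -3$)
$x{\left(X,T \right)} = -2 - X$ ($x{\left(X,T \right)} = -2 + \frac{\left(-3\right) X}{3} = -2 - X$)
$\left(x{\left(-11,6 \right)} - 219\right) \left(319 - 87\right) = \left(\left(-2 - -11\right) - 219\right) \left(319 - 87\right) = \left(\left(-2 + 11\right) - 219\right) 232 = \left(9 - 219\right) 232 = \left(-210\right) 232 = -48720$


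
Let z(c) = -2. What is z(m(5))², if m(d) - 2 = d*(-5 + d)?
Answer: 4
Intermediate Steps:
m(d) = 2 + d*(-5 + d)
z(m(5))² = (-2)² = 4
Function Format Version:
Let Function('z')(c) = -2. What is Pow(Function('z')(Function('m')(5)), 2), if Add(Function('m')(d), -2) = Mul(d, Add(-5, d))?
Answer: 4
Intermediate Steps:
Function('m')(d) = Add(2, Mul(d, Add(-5, d)))
Pow(Function('z')(Function('m')(5)), 2) = Pow(-2, 2) = 4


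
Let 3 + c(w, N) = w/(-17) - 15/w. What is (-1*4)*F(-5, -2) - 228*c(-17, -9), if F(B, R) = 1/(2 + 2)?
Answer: 4315/17 ≈ 253.82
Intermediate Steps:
F(B, R) = ¼ (F(B, R) = 1/4 = ¼)
c(w, N) = -3 - 15/w - w/17 (c(w, N) = -3 + (w/(-17) - 15/w) = -3 + (w*(-1/17) - 15/w) = -3 + (-w/17 - 15/w) = -3 + (-15/w - w/17) = -3 - 15/w - w/17)
(-1*4)*F(-5, -2) - 228*c(-17, -9) = -1*4*(¼) - 228*(-3 - 15/(-17) - 1/17*(-17)) = -4*¼ - 228*(-3 - 15*(-1/17) + 1) = -1 - 228*(-3 + 15/17 + 1) = -1 - 228*(-19/17) = -1 + 4332/17 = 4315/17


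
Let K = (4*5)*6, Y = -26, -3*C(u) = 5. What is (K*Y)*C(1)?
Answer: 5200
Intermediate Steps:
C(u) = -5/3 (C(u) = -⅓*5 = -5/3)
K = 120 (K = 20*6 = 120)
(K*Y)*C(1) = (120*(-26))*(-5/3) = -3120*(-5/3) = 5200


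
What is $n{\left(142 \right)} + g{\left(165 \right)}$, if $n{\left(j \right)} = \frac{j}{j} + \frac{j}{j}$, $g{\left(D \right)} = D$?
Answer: $167$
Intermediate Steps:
$n{\left(j \right)} = 2$ ($n{\left(j \right)} = 1 + 1 = 2$)
$n{\left(142 \right)} + g{\left(165 \right)} = 2 + 165 = 167$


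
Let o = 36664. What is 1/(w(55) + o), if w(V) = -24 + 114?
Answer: 1/36754 ≈ 2.7208e-5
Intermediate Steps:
w(V) = 90
1/(w(55) + o) = 1/(90 + 36664) = 1/36754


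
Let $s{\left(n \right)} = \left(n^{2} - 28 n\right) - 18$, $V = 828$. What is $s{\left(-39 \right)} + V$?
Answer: $3423$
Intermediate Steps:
$s{\left(n \right)} = -18 + n^{2} - 28 n$
$s{\left(-39 \right)} + V = \left(-18 + \left(-39\right)^{2} - -1092\right) + 828 = \left(-18 + 1521 + 1092\right) + 828 = 2595 + 828 = 3423$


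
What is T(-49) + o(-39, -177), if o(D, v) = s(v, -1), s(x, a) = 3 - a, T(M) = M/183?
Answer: 683/183 ≈ 3.7322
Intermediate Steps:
T(M) = M/183 (T(M) = M*(1/183) = M/183)
o(D, v) = 4 (o(D, v) = 3 - 1*(-1) = 3 + 1 = 4)
T(-49) + o(-39, -177) = (1/183)*(-49) + 4 = -49/183 + 4 = 683/183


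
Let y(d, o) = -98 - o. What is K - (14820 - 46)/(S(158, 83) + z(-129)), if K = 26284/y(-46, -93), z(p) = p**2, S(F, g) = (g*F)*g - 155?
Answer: -14521263551/2762370 ≈ -5256.8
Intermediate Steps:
S(F, g) = -155 + F*g**2 (S(F, g) = (F*g)*g - 155 = F*g**2 - 155 = -155 + F*g**2)
K = -26284/5 (K = 26284/(-98 - 1*(-93)) = 26284/(-98 + 93) = 26284/(-5) = 26284*(-1/5) = -26284/5 ≈ -5256.8)
K - (14820 - 46)/(S(158, 83) + z(-129)) = -26284/5 - (14820 - 46)/((-155 + 158*83**2) + (-129)**2) = -26284/5 - 14774/((-155 + 158*6889) + 16641) = -26284/5 - 14774/((-155 + 1088462) + 16641) = -26284/5 - 14774/(1088307 + 16641) = -26284/5 - 14774/1104948 = -26284/5 - 1*7387/552474 = -26284/5 - 7387/552474 = -14521263551/2762370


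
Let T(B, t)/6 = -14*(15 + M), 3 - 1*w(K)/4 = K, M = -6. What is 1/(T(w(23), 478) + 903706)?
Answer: 1/902950 ≈ 1.1075e-6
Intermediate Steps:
w(K) = 12 - 4*K
T(B, t) = -756 (T(B, t) = 6*(-14*(15 - 6)) = 6*(-14*9) = 6*(-126) = -756)
1/(T(w(23), 478) + 903706) = 1/(-756 + 903706) = 1/902950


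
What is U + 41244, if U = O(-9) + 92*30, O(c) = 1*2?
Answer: 44006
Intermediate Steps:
O(c) = 2
U = 2762 (U = 2 + 92*30 = 2 + 2760 = 2762)
U + 41244 = 2762 + 41244 = 44006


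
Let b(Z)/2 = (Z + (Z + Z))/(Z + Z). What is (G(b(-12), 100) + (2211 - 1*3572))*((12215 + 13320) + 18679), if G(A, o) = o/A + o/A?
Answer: -57227654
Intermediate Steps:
b(Z) = 3 (b(Z) = 2*((Z + (Z + Z))/(Z + Z)) = 2*((Z + 2*Z)/((2*Z))) = 2*((3*Z)*(1/(2*Z))) = 2*(3/2) = 3)
G(A, o) = 2*o/A
(G(b(-12), 100) + (2211 - 1*3572))*((12215 + 13320) + 18679) = (2*100/3 + (2211 - 1*3572))*((12215 + 13320) + 18679) = (2*100*(1/3) + (2211 - 3572))*(25535 + 18679) = (200/3 - 1361)*44214 = -3883/3*44214 = -57227654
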